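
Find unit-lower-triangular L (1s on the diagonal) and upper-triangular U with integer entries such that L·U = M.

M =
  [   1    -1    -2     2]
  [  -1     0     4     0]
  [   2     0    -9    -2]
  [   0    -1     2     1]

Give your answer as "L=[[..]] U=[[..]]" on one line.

L=[[1,0,0,0],[-1,1,0,0],[2,-2,1,0],[0,1,0,1]] U=[[1,-1,-2,2],[0,-1,2,2],[0,0,-1,-2],[0,0,0,-1]]

  r1 -= -1·r0 → [0,-1,2,2]
  r2 -= 2·r0 → [0,2,-5,-6]
  r3 -= 0·r0 → [0,-1,2,1]
  r2 -= -2·r1 → [0,0,-1,-2]
  r3 -= 1·r1 → [0,0,0,-1]
  r3 -= 0·r2 → [0,0,0,-1]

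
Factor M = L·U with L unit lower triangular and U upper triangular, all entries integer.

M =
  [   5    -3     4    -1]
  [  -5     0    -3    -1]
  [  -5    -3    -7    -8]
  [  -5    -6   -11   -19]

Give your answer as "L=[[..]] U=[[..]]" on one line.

  r1 -= -1·r0 → [0,-3,1,-2]
  r2 -= -1·r0 → [0,-6,-3,-9]
  r3 -= -1·r0 → [0,-9,-7,-20]
  r2 -= 2·r1 → [0,0,-5,-5]
  r3 -= 3·r1 → [0,0,-10,-14]
  r3 -= 2·r2 → [0,0,0,-4]

L=[[1,0,0,0],[-1,1,0,0],[-1,2,1,0],[-1,3,2,1]] U=[[5,-3,4,-1],[0,-3,1,-2],[0,0,-5,-5],[0,0,0,-4]]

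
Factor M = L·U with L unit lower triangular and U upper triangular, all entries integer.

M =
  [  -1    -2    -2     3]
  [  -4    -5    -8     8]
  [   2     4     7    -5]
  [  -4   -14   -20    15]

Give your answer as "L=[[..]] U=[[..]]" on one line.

  row1 -= 4·row0 → [0,3,0,-4]
  row2 -= -2·row0 → [0,0,3,1]
  row3 -= 4·row0 → [0,-6,-12,3]
  row2 -= 0·row1 → [0,0,3,1]
  row3 -= -2·row1 → [0,0,-12,-5]
  row3 -= -4·row2 → [0,0,0,-1]

L=[[1,0,0,0],[4,1,0,0],[-2,0,1,0],[4,-2,-4,1]] U=[[-1,-2,-2,3],[0,3,0,-4],[0,0,3,1],[0,0,0,-1]]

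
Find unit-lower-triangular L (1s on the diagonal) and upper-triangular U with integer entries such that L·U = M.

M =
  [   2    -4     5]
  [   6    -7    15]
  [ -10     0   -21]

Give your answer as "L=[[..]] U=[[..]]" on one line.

  R1 -= 3·R0 → [0,5,0]
  R2 -= -5·R0 → [0,-20,4]
  R2 -= -4·R1 → [0,0,4]

L=[[1,0,0],[3,1,0],[-5,-4,1]] U=[[2,-4,5],[0,5,0],[0,0,4]]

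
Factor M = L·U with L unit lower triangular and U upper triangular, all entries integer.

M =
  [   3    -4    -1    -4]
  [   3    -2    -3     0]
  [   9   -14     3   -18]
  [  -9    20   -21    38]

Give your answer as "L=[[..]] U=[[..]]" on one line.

  R1 -= 1·R0 → [0,2,-2,4]
  R2 -= 3·R0 → [0,-2,6,-6]
  R3 -= -3·R0 → [0,8,-24,26]
  R2 -= -1·R1 → [0,0,4,-2]
  R3 -= 4·R1 → [0,0,-16,10]
  R3 -= -4·R2 → [0,0,0,2]

L=[[1,0,0,0],[1,1,0,0],[3,-1,1,0],[-3,4,-4,1]] U=[[3,-4,-1,-4],[0,2,-2,4],[0,0,4,-2],[0,0,0,2]]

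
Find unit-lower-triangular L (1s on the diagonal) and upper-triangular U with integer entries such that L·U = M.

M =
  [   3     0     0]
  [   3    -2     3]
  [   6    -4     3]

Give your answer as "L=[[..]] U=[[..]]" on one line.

  R1 -= 1·R0 → [0,-2,3]
  R2 -= 2·R0 → [0,-4,3]
  R2 -= 2·R1 → [0,0,-3]

L=[[1,0,0],[1,1,0],[2,2,1]] U=[[3,0,0],[0,-2,3],[0,0,-3]]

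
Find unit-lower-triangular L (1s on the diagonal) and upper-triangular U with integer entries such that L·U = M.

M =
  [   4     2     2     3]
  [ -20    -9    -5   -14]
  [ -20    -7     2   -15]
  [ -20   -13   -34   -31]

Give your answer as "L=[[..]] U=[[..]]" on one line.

L=[[1,0,0,0],[-5,1,0,0],[-5,3,1,0],[-5,-3,3,1]] U=[[4,2,2,3],[0,1,5,1],[0,0,-3,-3],[0,0,0,-4]]

  R1 -= -5·R0 → [0,1,5,1]
  R2 -= -5·R0 → [0,3,12,0]
  R3 -= -5·R0 → [0,-3,-24,-16]
  R2 -= 3·R1 → [0,0,-3,-3]
  R3 -= -3·R1 → [0,0,-9,-13]
  R3 -= 3·R2 → [0,0,0,-4]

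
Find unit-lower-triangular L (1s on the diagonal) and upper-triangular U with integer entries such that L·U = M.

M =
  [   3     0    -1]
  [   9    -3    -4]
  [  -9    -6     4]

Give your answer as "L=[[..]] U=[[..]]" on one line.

L=[[1,0,0],[3,1,0],[-3,2,1]] U=[[3,0,-1],[0,-3,-1],[0,0,3]]

  r1 -= 3·r0 → [0,-3,-1]
  r2 -= -3·r0 → [0,-6,1]
  r2 -= 2·r1 → [0,0,3]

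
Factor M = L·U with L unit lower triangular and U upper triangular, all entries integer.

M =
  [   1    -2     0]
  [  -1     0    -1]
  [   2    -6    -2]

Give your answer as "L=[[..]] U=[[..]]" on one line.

L=[[1,0,0],[-1,1,0],[2,1,1]] U=[[1,-2,0],[0,-2,-1],[0,0,-1]]

  row1 -= -1·row0 → [0,-2,-1]
  row2 -= 2·row0 → [0,-2,-2]
  row2 -= 1·row1 → [0,0,-1]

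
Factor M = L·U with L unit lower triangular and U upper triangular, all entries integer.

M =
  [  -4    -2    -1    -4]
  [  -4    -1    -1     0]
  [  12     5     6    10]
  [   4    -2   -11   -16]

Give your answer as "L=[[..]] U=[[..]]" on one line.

  row1 -= 1·row0 → [0,1,0,4]
  row2 -= -3·row0 → [0,-1,3,-2]
  row3 -= -1·row0 → [0,-4,-12,-20]
  row2 -= -1·row1 → [0,0,3,2]
  row3 -= -4·row1 → [0,0,-12,-4]
  row3 -= -4·row2 → [0,0,0,4]

L=[[1,0,0,0],[1,1,0,0],[-3,-1,1,0],[-1,-4,-4,1]] U=[[-4,-2,-1,-4],[0,1,0,4],[0,0,3,2],[0,0,0,4]]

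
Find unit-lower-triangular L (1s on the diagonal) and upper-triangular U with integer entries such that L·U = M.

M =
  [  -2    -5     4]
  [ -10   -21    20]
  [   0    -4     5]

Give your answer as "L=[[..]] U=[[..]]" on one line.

  r1 -= 5·r0 → [0,4,0]
  r2 -= 0·r0 → [0,-4,5]
  r2 -= -1·r1 → [0,0,5]

L=[[1,0,0],[5,1,0],[0,-1,1]] U=[[-2,-5,4],[0,4,0],[0,0,5]]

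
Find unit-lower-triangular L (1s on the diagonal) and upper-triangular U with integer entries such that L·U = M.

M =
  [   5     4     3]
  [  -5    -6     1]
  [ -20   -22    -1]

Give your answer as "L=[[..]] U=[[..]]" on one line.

  r1 -= -1·r0 → [0,-2,4]
  r2 -= -4·r0 → [0,-6,11]
  r2 -= 3·r1 → [0,0,-1]

L=[[1,0,0],[-1,1,0],[-4,3,1]] U=[[5,4,3],[0,-2,4],[0,0,-1]]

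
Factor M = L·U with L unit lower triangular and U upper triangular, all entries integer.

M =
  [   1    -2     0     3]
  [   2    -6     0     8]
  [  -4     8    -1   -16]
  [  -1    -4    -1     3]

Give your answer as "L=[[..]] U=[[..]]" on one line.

L=[[1,0,0,0],[2,1,0,0],[-4,0,1,0],[-1,3,1,1]] U=[[1,-2,0,3],[0,-2,0,2],[0,0,-1,-4],[0,0,0,4]]

  R1 -= 2·R0 → [0,-2,0,2]
  R2 -= -4·R0 → [0,0,-1,-4]
  R3 -= -1·R0 → [0,-6,-1,6]
  R2 -= 0·R1 → [0,0,-1,-4]
  R3 -= 3·R1 → [0,0,-1,0]
  R3 -= 1·R2 → [0,0,0,4]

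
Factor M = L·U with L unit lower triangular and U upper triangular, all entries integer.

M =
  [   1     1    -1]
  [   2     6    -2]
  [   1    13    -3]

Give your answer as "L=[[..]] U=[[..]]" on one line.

  r1 -= 2·r0 → [0,4,0]
  r2 -= 1·r0 → [0,12,-2]
  r2 -= 3·r1 → [0,0,-2]

L=[[1,0,0],[2,1,0],[1,3,1]] U=[[1,1,-1],[0,4,0],[0,0,-2]]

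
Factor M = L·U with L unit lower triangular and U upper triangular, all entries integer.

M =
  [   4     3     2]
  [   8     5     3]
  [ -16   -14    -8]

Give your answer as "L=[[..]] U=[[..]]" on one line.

  R1 -= 2·R0 → [0,-1,-1]
  R2 -= -4·R0 → [0,-2,0]
  R2 -= 2·R1 → [0,0,2]

L=[[1,0,0],[2,1,0],[-4,2,1]] U=[[4,3,2],[0,-1,-1],[0,0,2]]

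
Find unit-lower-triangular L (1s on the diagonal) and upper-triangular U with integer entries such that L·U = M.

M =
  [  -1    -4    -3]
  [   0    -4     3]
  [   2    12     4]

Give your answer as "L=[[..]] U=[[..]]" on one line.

  r1 -= 0·r0 → [0,-4,3]
  r2 -= -2·r0 → [0,4,-2]
  r2 -= -1·r1 → [0,0,1]

L=[[1,0,0],[0,1,0],[-2,-1,1]] U=[[-1,-4,-3],[0,-4,3],[0,0,1]]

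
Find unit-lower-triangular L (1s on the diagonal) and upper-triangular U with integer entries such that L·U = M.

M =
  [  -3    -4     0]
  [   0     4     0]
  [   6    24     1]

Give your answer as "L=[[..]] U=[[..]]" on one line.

  row1 -= 0·row0 → [0,4,0]
  row2 -= -2·row0 → [0,16,1]
  row2 -= 4·row1 → [0,0,1]

L=[[1,0,0],[0,1,0],[-2,4,1]] U=[[-3,-4,0],[0,4,0],[0,0,1]]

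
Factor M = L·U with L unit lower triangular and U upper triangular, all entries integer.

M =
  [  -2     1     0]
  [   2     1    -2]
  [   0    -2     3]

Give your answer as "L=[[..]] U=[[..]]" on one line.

  r1 -= -1·r0 → [0,2,-2]
  r2 -= 0·r0 → [0,-2,3]
  r2 -= -1·r1 → [0,0,1]

L=[[1,0,0],[-1,1,0],[0,-1,1]] U=[[-2,1,0],[0,2,-2],[0,0,1]]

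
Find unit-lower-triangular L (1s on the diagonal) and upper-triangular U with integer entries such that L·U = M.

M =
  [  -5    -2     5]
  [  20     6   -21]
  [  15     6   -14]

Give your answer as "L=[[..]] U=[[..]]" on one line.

L=[[1,0,0],[-4,1,0],[-3,0,1]] U=[[-5,-2,5],[0,-2,-1],[0,0,1]]

  r1 -= -4·r0 → [0,-2,-1]
  r2 -= -3·r0 → [0,0,1]
  r2 -= 0·r1 → [0,0,1]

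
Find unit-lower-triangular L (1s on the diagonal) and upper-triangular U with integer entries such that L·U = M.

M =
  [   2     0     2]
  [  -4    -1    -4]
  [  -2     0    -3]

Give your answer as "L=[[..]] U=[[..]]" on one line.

L=[[1,0,0],[-2,1,0],[-1,0,1]] U=[[2,0,2],[0,-1,0],[0,0,-1]]

  R1 -= -2·R0 → [0,-1,0]
  R2 -= -1·R0 → [0,0,-1]
  R2 -= 0·R1 → [0,0,-1]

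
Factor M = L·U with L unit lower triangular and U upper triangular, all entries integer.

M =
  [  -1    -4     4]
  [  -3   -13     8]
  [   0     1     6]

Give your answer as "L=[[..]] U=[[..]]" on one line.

L=[[1,0,0],[3,1,0],[0,-1,1]] U=[[-1,-4,4],[0,-1,-4],[0,0,2]]

  r1 -= 3·r0 → [0,-1,-4]
  r2 -= 0·r0 → [0,1,6]
  r2 -= -1·r1 → [0,0,2]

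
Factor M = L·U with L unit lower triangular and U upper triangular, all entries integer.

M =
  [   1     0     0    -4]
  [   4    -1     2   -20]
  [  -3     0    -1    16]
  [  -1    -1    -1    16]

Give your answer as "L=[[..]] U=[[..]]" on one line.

  r1 -= 4·r0 → [0,-1,2,-4]
  r2 -= -3·r0 → [0,0,-1,4]
  r3 -= -1·r0 → [0,-1,-1,12]
  r2 -= 0·r1 → [0,0,-1,4]
  r3 -= 1·r1 → [0,0,-3,16]
  r3 -= 3·r2 → [0,0,0,4]

L=[[1,0,0,0],[4,1,0,0],[-3,0,1,0],[-1,1,3,1]] U=[[1,0,0,-4],[0,-1,2,-4],[0,0,-1,4],[0,0,0,4]]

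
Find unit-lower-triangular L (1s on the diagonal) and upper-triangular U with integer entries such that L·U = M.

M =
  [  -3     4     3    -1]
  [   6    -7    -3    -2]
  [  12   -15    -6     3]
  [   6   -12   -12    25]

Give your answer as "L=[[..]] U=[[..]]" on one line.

  R1 -= -2·R0 → [0,1,3,-4]
  R2 -= -4·R0 → [0,1,6,-1]
  R3 -= -2·R0 → [0,-4,-6,23]
  R2 -= 1·R1 → [0,0,3,3]
  R3 -= -4·R1 → [0,0,6,7]
  R3 -= 2·R2 → [0,0,0,1]

L=[[1,0,0,0],[-2,1,0,0],[-4,1,1,0],[-2,-4,2,1]] U=[[-3,4,3,-1],[0,1,3,-4],[0,0,3,3],[0,0,0,1]]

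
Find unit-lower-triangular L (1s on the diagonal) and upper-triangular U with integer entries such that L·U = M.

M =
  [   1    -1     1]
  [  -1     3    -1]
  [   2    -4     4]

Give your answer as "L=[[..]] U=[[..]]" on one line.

L=[[1,0,0],[-1,1,0],[2,-1,1]] U=[[1,-1,1],[0,2,0],[0,0,2]]

  row1 -= -1·row0 → [0,2,0]
  row2 -= 2·row0 → [0,-2,2]
  row2 -= -1·row1 → [0,0,2]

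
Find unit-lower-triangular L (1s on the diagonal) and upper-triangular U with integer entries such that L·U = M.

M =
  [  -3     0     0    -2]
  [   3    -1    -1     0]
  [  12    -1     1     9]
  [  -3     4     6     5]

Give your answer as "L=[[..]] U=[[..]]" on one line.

L=[[1,0,0,0],[-1,1,0,0],[-4,1,1,0],[1,-4,1,1]] U=[[-3,0,0,-2],[0,-1,-1,-2],[0,0,2,3],[0,0,0,-4]]

  r1 -= -1·r0 → [0,-1,-1,-2]
  r2 -= -4·r0 → [0,-1,1,1]
  r3 -= 1·r0 → [0,4,6,7]
  r2 -= 1·r1 → [0,0,2,3]
  r3 -= -4·r1 → [0,0,2,-1]
  r3 -= 1·r2 → [0,0,0,-4]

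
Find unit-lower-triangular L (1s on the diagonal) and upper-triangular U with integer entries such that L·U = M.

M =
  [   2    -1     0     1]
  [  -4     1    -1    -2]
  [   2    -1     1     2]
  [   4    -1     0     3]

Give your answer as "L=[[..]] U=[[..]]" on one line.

L=[[1,0,0,0],[-2,1,0,0],[1,0,1,0],[2,-1,-1,1]] U=[[2,-1,0,1],[0,-1,-1,0],[0,0,1,1],[0,0,0,2]]

  r1 -= -2·r0 → [0,-1,-1,0]
  r2 -= 1·r0 → [0,0,1,1]
  r3 -= 2·r0 → [0,1,0,1]
  r2 -= 0·r1 → [0,0,1,1]
  r3 -= -1·r1 → [0,0,-1,1]
  r3 -= -1·r2 → [0,0,0,2]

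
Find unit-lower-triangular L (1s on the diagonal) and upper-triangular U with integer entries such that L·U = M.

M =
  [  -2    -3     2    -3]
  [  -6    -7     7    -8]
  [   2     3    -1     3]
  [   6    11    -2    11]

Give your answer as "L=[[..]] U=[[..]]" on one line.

  R1 -= 3·R0 → [0,2,1,1]
  R2 -= -1·R0 → [0,0,1,0]
  R3 -= -3·R0 → [0,2,4,2]
  R2 -= 0·R1 → [0,0,1,0]
  R3 -= 1·R1 → [0,0,3,1]
  R3 -= 3·R2 → [0,0,0,1]

L=[[1,0,0,0],[3,1,0,0],[-1,0,1,0],[-3,1,3,1]] U=[[-2,-3,2,-3],[0,2,1,1],[0,0,1,0],[0,0,0,1]]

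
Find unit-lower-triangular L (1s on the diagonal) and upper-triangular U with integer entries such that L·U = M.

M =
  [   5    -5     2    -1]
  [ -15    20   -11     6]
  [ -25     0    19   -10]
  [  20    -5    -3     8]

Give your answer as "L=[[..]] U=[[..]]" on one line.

  row1 -= -3·row0 → [0,5,-5,3]
  row2 -= -5·row0 → [0,-25,29,-15]
  row3 -= 4·row0 → [0,15,-11,12]
  row2 -= -5·row1 → [0,0,4,0]
  row3 -= 3·row1 → [0,0,4,3]
  row3 -= 1·row2 → [0,0,0,3]

L=[[1,0,0,0],[-3,1,0,0],[-5,-5,1,0],[4,3,1,1]] U=[[5,-5,2,-1],[0,5,-5,3],[0,0,4,0],[0,0,0,3]]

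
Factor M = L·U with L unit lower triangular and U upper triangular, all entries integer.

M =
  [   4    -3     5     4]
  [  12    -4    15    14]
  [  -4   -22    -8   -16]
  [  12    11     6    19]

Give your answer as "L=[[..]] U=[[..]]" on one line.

L=[[1,0,0,0],[3,1,0,0],[-1,-5,1,0],[3,4,3,1]] U=[[4,-3,5,4],[0,5,0,2],[0,0,-3,-2],[0,0,0,5]]

  r1 -= 3·r0 → [0,5,0,2]
  r2 -= -1·r0 → [0,-25,-3,-12]
  r3 -= 3·r0 → [0,20,-9,7]
  r2 -= -5·r1 → [0,0,-3,-2]
  r3 -= 4·r1 → [0,0,-9,-1]
  r3 -= 3·r2 → [0,0,0,5]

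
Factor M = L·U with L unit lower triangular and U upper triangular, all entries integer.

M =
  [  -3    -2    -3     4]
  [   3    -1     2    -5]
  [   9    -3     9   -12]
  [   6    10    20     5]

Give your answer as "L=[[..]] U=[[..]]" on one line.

L=[[1,0,0,0],[-1,1,0,0],[-3,3,1,0],[-2,-2,4,1]] U=[[-3,-2,-3,4],[0,-3,-1,-1],[0,0,3,3],[0,0,0,-1]]

  R1 -= -1·R0 → [0,-3,-1,-1]
  R2 -= -3·R0 → [0,-9,0,0]
  R3 -= -2·R0 → [0,6,14,13]
  R2 -= 3·R1 → [0,0,3,3]
  R3 -= -2·R1 → [0,0,12,11]
  R3 -= 4·R2 → [0,0,0,-1]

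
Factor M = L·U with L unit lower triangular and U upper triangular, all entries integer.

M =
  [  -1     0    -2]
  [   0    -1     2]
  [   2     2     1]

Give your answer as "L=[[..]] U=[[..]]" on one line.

L=[[1,0,0],[0,1,0],[-2,-2,1]] U=[[-1,0,-2],[0,-1,2],[0,0,1]]

  r1 -= 0·r0 → [0,-1,2]
  r2 -= -2·r0 → [0,2,-3]
  r2 -= -2·r1 → [0,0,1]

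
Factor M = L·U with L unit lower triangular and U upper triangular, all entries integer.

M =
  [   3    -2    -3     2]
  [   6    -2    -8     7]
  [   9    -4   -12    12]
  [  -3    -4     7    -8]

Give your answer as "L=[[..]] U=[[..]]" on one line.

L=[[1,0,0,0],[2,1,0,0],[3,1,1,0],[-1,-3,2,1]] U=[[3,-2,-3,2],[0,2,-2,3],[0,0,-1,3],[0,0,0,-3]]

  r1 -= 2·r0 → [0,2,-2,3]
  r2 -= 3·r0 → [0,2,-3,6]
  r3 -= -1·r0 → [0,-6,4,-6]
  r2 -= 1·r1 → [0,0,-1,3]
  r3 -= -3·r1 → [0,0,-2,3]
  r3 -= 2·r2 → [0,0,0,-3]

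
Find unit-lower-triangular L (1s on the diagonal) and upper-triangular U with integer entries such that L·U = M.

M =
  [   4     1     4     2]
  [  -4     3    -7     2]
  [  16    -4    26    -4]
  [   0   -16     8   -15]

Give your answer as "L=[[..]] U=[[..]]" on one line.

L=[[1,0,0,0],[-1,1,0,0],[4,-2,1,0],[0,-4,-1,1]] U=[[4,1,4,2],[0,4,-3,4],[0,0,4,-4],[0,0,0,-3]]

  row1 -= -1·row0 → [0,4,-3,4]
  row2 -= 4·row0 → [0,-8,10,-12]
  row3 -= 0·row0 → [0,-16,8,-15]
  row2 -= -2·row1 → [0,0,4,-4]
  row3 -= -4·row1 → [0,0,-4,1]
  row3 -= -1·row2 → [0,0,0,-3]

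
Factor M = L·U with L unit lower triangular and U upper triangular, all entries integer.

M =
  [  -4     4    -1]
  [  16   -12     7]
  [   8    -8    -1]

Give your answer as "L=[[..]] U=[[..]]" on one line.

L=[[1,0,0],[-4,1,0],[-2,0,1]] U=[[-4,4,-1],[0,4,3],[0,0,-3]]

  r1 -= -4·r0 → [0,4,3]
  r2 -= -2·r0 → [0,0,-3]
  r2 -= 0·r1 → [0,0,-3]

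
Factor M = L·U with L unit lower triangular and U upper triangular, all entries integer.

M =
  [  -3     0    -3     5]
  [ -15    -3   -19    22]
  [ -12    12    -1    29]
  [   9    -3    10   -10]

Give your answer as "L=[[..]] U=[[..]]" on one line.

L=[[1,0,0,0],[5,1,0,0],[4,-4,1,0],[-3,1,-1,1]] U=[[-3,0,-3,5],[0,-3,-4,-3],[0,0,-5,-3],[0,0,0,5]]

  row1 -= 5·row0 → [0,-3,-4,-3]
  row2 -= 4·row0 → [0,12,11,9]
  row3 -= -3·row0 → [0,-3,1,5]
  row2 -= -4·row1 → [0,0,-5,-3]
  row3 -= 1·row1 → [0,0,5,8]
  row3 -= -1·row2 → [0,0,0,5]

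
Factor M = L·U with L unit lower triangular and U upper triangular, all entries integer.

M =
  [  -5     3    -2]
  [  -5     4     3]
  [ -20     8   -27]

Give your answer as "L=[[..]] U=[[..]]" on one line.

  R1 -= 1·R0 → [0,1,5]
  R2 -= 4·R0 → [0,-4,-19]
  R2 -= -4·R1 → [0,0,1]

L=[[1,0,0],[1,1,0],[4,-4,1]] U=[[-5,3,-2],[0,1,5],[0,0,1]]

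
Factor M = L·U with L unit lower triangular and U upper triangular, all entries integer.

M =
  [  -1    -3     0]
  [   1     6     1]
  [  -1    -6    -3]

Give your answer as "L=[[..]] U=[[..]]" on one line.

  R1 -= -1·R0 → [0,3,1]
  R2 -= 1·R0 → [0,-3,-3]
  R2 -= -1·R1 → [0,0,-2]

L=[[1,0,0],[-1,1,0],[1,-1,1]] U=[[-1,-3,0],[0,3,1],[0,0,-2]]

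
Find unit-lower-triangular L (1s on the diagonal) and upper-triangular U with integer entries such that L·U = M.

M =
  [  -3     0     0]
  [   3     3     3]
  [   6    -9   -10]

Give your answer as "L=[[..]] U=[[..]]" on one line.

L=[[1,0,0],[-1,1,0],[-2,-3,1]] U=[[-3,0,0],[0,3,3],[0,0,-1]]

  r1 -= -1·r0 → [0,3,3]
  r2 -= -2·r0 → [0,-9,-10]
  r2 -= -3·r1 → [0,0,-1]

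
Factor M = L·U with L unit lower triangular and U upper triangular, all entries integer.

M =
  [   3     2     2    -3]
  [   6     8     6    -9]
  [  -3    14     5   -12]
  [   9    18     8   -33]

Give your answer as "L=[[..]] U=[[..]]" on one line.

  r1 -= 2·r0 → [0,4,2,-3]
  r2 -= -1·r0 → [0,16,7,-15]
  r3 -= 3·r0 → [0,12,2,-24]
  r2 -= 4·r1 → [0,0,-1,-3]
  r3 -= 3·r1 → [0,0,-4,-15]
  r3 -= 4·r2 → [0,0,0,-3]

L=[[1,0,0,0],[2,1,0,0],[-1,4,1,0],[3,3,4,1]] U=[[3,2,2,-3],[0,4,2,-3],[0,0,-1,-3],[0,0,0,-3]]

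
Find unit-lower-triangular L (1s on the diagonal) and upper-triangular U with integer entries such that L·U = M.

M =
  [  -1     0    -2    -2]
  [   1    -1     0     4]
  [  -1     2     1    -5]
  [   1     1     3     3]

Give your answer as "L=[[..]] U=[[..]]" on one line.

  row1 -= -1·row0 → [0,-1,-2,2]
  row2 -= 1·row0 → [0,2,3,-3]
  row3 -= -1·row0 → [0,1,1,1]
  row2 -= -2·row1 → [0,0,-1,1]
  row3 -= -1·row1 → [0,0,-1,3]
  row3 -= 1·row2 → [0,0,0,2]

L=[[1,0,0,0],[-1,1,0,0],[1,-2,1,0],[-1,-1,1,1]] U=[[-1,0,-2,-2],[0,-1,-2,2],[0,0,-1,1],[0,0,0,2]]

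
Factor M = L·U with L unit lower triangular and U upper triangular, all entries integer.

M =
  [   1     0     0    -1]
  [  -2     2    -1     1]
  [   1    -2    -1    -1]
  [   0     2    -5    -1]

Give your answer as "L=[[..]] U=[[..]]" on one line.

  row1 -= -2·row0 → [0,2,-1,-1]
  row2 -= 1·row0 → [0,-2,-1,0]
  row3 -= 0·row0 → [0,2,-5,-1]
  row2 -= -1·row1 → [0,0,-2,-1]
  row3 -= 1·row1 → [0,0,-4,0]
  row3 -= 2·row2 → [0,0,0,2]

L=[[1,0,0,0],[-2,1,0,0],[1,-1,1,0],[0,1,2,1]] U=[[1,0,0,-1],[0,2,-1,-1],[0,0,-2,-1],[0,0,0,2]]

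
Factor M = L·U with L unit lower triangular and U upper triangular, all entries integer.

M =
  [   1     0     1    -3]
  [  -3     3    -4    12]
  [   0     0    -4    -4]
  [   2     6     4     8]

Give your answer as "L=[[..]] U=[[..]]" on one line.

L=[[1,0,0,0],[-3,1,0,0],[0,0,1,0],[2,2,-1,1]] U=[[1,0,1,-3],[0,3,-1,3],[0,0,-4,-4],[0,0,0,4]]

  r1 -= -3·r0 → [0,3,-1,3]
  r2 -= 0·r0 → [0,0,-4,-4]
  r3 -= 2·r0 → [0,6,2,14]
  r2 -= 0·r1 → [0,0,-4,-4]
  r3 -= 2·r1 → [0,0,4,8]
  r3 -= -1·r2 → [0,0,0,4]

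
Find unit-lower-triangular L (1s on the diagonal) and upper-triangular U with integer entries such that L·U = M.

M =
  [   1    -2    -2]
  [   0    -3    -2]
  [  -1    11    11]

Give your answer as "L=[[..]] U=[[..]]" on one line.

L=[[1,0,0],[0,1,0],[-1,-3,1]] U=[[1,-2,-2],[0,-3,-2],[0,0,3]]

  row1 -= 0·row0 → [0,-3,-2]
  row2 -= -1·row0 → [0,9,9]
  row2 -= -3·row1 → [0,0,3]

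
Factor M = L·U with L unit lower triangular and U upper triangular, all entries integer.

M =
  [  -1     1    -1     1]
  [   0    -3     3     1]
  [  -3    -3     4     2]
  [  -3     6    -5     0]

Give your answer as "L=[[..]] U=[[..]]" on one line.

  R1 -= 0·R0 → [0,-3,3,1]
  R2 -= 3·R0 → [0,-6,7,-1]
  R3 -= 3·R0 → [0,3,-2,-3]
  R2 -= 2·R1 → [0,0,1,-3]
  R3 -= -1·R1 → [0,0,1,-2]
  R3 -= 1·R2 → [0,0,0,1]

L=[[1,0,0,0],[0,1,0,0],[3,2,1,0],[3,-1,1,1]] U=[[-1,1,-1,1],[0,-3,3,1],[0,0,1,-3],[0,0,0,1]]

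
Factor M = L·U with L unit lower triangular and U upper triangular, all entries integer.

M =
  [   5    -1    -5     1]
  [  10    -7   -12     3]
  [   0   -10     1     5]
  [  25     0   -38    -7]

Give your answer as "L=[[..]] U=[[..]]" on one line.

L=[[1,0,0,0],[2,1,0,0],[0,2,1,0],[5,-1,-3,1]] U=[[5,-1,-5,1],[0,-5,-2,1],[0,0,5,3],[0,0,0,-2]]

  R1 -= 2·R0 → [0,-5,-2,1]
  R2 -= 0·R0 → [0,-10,1,5]
  R3 -= 5·R0 → [0,5,-13,-12]
  R2 -= 2·R1 → [0,0,5,3]
  R3 -= -1·R1 → [0,0,-15,-11]
  R3 -= -3·R2 → [0,0,0,-2]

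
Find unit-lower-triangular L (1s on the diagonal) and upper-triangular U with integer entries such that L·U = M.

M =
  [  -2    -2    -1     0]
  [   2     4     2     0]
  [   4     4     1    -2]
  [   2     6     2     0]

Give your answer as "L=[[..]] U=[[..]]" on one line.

L=[[1,0,0,0],[-1,1,0,0],[-2,0,1,0],[-1,2,1,1]] U=[[-2,-2,-1,0],[0,2,1,0],[0,0,-1,-2],[0,0,0,2]]

  r1 -= -1·r0 → [0,2,1,0]
  r2 -= -2·r0 → [0,0,-1,-2]
  r3 -= -1·r0 → [0,4,1,0]
  r2 -= 0·r1 → [0,0,-1,-2]
  r3 -= 2·r1 → [0,0,-1,0]
  r3 -= 1·r2 → [0,0,0,2]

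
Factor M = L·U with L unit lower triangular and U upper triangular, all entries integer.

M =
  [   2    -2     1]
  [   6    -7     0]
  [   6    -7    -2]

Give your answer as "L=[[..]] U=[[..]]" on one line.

L=[[1,0,0],[3,1,0],[3,1,1]] U=[[2,-2,1],[0,-1,-3],[0,0,-2]]

  row1 -= 3·row0 → [0,-1,-3]
  row2 -= 3·row0 → [0,-1,-5]
  row2 -= 1·row1 → [0,0,-2]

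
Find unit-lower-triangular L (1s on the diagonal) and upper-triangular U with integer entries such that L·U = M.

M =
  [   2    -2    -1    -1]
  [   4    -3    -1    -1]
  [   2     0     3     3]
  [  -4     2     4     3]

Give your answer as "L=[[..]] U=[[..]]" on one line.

  R1 -= 2·R0 → [0,1,1,1]
  R2 -= 1·R0 → [0,2,4,4]
  R3 -= -2·R0 → [0,-2,2,1]
  R2 -= 2·R1 → [0,0,2,2]
  R3 -= -2·R1 → [0,0,4,3]
  R3 -= 2·R2 → [0,0,0,-1]

L=[[1,0,0,0],[2,1,0,0],[1,2,1,0],[-2,-2,2,1]] U=[[2,-2,-1,-1],[0,1,1,1],[0,0,2,2],[0,0,0,-1]]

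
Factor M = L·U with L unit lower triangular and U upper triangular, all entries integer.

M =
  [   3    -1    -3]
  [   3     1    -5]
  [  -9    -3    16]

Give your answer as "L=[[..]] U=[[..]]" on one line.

L=[[1,0,0],[1,1,0],[-3,-3,1]] U=[[3,-1,-3],[0,2,-2],[0,0,1]]

  R1 -= 1·R0 → [0,2,-2]
  R2 -= -3·R0 → [0,-6,7]
  R2 -= -3·R1 → [0,0,1]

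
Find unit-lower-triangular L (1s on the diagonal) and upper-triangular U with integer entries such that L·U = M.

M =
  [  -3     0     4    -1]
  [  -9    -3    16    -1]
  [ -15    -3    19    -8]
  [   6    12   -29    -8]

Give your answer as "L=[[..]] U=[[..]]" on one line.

  row1 -= 3·row0 → [0,-3,4,2]
  row2 -= 5·row0 → [0,-3,-1,-3]
  row3 -= -2·row0 → [0,12,-21,-10]
  row2 -= 1·row1 → [0,0,-5,-5]
  row3 -= -4·row1 → [0,0,-5,-2]
  row3 -= 1·row2 → [0,0,0,3]

L=[[1,0,0,0],[3,1,0,0],[5,1,1,0],[-2,-4,1,1]] U=[[-3,0,4,-1],[0,-3,4,2],[0,0,-5,-5],[0,0,0,3]]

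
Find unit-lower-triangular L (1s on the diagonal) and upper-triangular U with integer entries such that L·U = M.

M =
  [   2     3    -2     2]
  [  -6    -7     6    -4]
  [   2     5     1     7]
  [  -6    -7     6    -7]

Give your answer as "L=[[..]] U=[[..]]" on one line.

L=[[1,0,0,0],[-3,1,0,0],[1,1,1,0],[-3,1,0,1]] U=[[2,3,-2,2],[0,2,0,2],[0,0,3,3],[0,0,0,-3]]

  R1 -= -3·R0 → [0,2,0,2]
  R2 -= 1·R0 → [0,2,3,5]
  R3 -= -3·R0 → [0,2,0,-1]
  R2 -= 1·R1 → [0,0,3,3]
  R3 -= 1·R1 → [0,0,0,-3]
  R3 -= 0·R2 → [0,0,0,-3]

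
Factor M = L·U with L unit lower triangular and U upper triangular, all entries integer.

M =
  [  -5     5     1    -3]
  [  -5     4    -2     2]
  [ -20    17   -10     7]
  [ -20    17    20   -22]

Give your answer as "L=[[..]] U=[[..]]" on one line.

  r1 -= 1·r0 → [0,-1,-3,5]
  r2 -= 4·r0 → [0,-3,-14,19]
  r3 -= 4·r0 → [0,-3,16,-10]
  r2 -= 3·r1 → [0,0,-5,4]
  r3 -= 3·r1 → [0,0,25,-25]
  r3 -= -5·r2 → [0,0,0,-5]

L=[[1,0,0,0],[1,1,0,0],[4,3,1,0],[4,3,-5,1]] U=[[-5,5,1,-3],[0,-1,-3,5],[0,0,-5,4],[0,0,0,-5]]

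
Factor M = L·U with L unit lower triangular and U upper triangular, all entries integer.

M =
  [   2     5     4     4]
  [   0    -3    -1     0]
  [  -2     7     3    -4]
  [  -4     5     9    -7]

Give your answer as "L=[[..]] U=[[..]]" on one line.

  row1 -= 0·row0 → [0,-3,-1,0]
  row2 -= -1·row0 → [0,12,7,0]
  row3 -= -2·row0 → [0,15,17,1]
  row2 -= -4·row1 → [0,0,3,0]
  row3 -= -5·row1 → [0,0,12,1]
  row3 -= 4·row2 → [0,0,0,1]

L=[[1,0,0,0],[0,1,0,0],[-1,-4,1,0],[-2,-5,4,1]] U=[[2,5,4,4],[0,-3,-1,0],[0,0,3,0],[0,0,0,1]]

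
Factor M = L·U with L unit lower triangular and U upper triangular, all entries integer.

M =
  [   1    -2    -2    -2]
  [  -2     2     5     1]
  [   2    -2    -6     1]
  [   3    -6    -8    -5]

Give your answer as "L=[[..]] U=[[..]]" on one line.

  r1 -= -2·r0 → [0,-2,1,-3]
  r2 -= 2·r0 → [0,2,-2,5]
  r3 -= 3·r0 → [0,0,-2,1]
  r2 -= -1·r1 → [0,0,-1,2]
  r3 -= 0·r1 → [0,0,-2,1]
  r3 -= 2·r2 → [0,0,0,-3]

L=[[1,0,0,0],[-2,1,0,0],[2,-1,1,0],[3,0,2,1]] U=[[1,-2,-2,-2],[0,-2,1,-3],[0,0,-1,2],[0,0,0,-3]]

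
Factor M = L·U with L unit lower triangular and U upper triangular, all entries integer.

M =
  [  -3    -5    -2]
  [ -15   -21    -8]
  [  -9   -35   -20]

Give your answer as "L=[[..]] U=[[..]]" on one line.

  row1 -= 5·row0 → [0,4,2]
  row2 -= 3·row0 → [0,-20,-14]
  row2 -= -5·row1 → [0,0,-4]

L=[[1,0,0],[5,1,0],[3,-5,1]] U=[[-3,-5,-2],[0,4,2],[0,0,-4]]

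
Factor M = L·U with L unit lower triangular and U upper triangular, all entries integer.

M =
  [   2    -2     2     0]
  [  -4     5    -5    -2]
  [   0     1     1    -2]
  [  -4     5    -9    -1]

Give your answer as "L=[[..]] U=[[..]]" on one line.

L=[[1,0,0,0],[-2,1,0,0],[0,1,1,0],[-2,1,-2,1]] U=[[2,-2,2,0],[0,1,-1,-2],[0,0,2,0],[0,0,0,1]]

  r1 -= -2·r0 → [0,1,-1,-2]
  r2 -= 0·r0 → [0,1,1,-2]
  r3 -= -2·r0 → [0,1,-5,-1]
  r2 -= 1·r1 → [0,0,2,0]
  r3 -= 1·r1 → [0,0,-4,1]
  r3 -= -2·r2 → [0,0,0,1]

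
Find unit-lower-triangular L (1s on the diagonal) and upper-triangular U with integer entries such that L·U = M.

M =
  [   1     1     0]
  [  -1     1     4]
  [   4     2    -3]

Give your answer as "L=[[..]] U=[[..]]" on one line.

L=[[1,0,0],[-1,1,0],[4,-1,1]] U=[[1,1,0],[0,2,4],[0,0,1]]

  r1 -= -1·r0 → [0,2,4]
  r2 -= 4·r0 → [0,-2,-3]
  r2 -= -1·r1 → [0,0,1]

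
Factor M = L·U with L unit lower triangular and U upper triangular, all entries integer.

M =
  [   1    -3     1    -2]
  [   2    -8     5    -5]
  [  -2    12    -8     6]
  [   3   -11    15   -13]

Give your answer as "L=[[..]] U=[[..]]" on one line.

L=[[1,0,0,0],[2,1,0,0],[-2,-3,1,0],[3,1,3,1]] U=[[1,-3,1,-2],[0,-2,3,-1],[0,0,3,-1],[0,0,0,-3]]

  row1 -= 2·row0 → [0,-2,3,-1]
  row2 -= -2·row0 → [0,6,-6,2]
  row3 -= 3·row0 → [0,-2,12,-7]
  row2 -= -3·row1 → [0,0,3,-1]
  row3 -= 1·row1 → [0,0,9,-6]
  row3 -= 3·row2 → [0,0,0,-3]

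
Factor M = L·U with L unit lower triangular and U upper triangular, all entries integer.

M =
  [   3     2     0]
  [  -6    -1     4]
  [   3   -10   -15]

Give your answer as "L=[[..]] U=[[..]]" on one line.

  row1 -= -2·row0 → [0,3,4]
  row2 -= 1·row0 → [0,-12,-15]
  row2 -= -4·row1 → [0,0,1]

L=[[1,0,0],[-2,1,0],[1,-4,1]] U=[[3,2,0],[0,3,4],[0,0,1]]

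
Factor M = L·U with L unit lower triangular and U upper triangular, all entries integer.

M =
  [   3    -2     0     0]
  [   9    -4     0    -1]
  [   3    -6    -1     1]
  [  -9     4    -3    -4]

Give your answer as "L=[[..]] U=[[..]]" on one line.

L=[[1,0,0,0],[3,1,0,0],[1,-2,1,0],[-3,-1,3,1]] U=[[3,-2,0,0],[0,2,0,-1],[0,0,-1,-1],[0,0,0,-2]]

  r1 -= 3·r0 → [0,2,0,-1]
  r2 -= 1·r0 → [0,-4,-1,1]
  r3 -= -3·r0 → [0,-2,-3,-4]
  r2 -= -2·r1 → [0,0,-1,-1]
  r3 -= -1·r1 → [0,0,-3,-5]
  r3 -= 3·r2 → [0,0,0,-2]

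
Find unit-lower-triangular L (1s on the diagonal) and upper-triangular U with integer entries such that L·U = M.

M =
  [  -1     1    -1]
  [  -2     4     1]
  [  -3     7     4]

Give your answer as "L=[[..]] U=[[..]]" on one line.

  row1 -= 2·row0 → [0,2,3]
  row2 -= 3·row0 → [0,4,7]
  row2 -= 2·row1 → [0,0,1]

L=[[1,0,0],[2,1,0],[3,2,1]] U=[[-1,1,-1],[0,2,3],[0,0,1]]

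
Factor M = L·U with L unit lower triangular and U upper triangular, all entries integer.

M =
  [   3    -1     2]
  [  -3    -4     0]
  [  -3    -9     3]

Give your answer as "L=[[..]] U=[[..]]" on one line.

L=[[1,0,0],[-1,1,0],[-1,2,1]] U=[[3,-1,2],[0,-5,2],[0,0,1]]

  row1 -= -1·row0 → [0,-5,2]
  row2 -= -1·row0 → [0,-10,5]
  row2 -= 2·row1 → [0,0,1]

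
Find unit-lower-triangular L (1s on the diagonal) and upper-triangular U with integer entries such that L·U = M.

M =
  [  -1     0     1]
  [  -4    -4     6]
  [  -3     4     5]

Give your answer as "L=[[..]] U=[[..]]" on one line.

  row1 -= 4·row0 → [0,-4,2]
  row2 -= 3·row0 → [0,4,2]
  row2 -= -1·row1 → [0,0,4]

L=[[1,0,0],[4,1,0],[3,-1,1]] U=[[-1,0,1],[0,-4,2],[0,0,4]]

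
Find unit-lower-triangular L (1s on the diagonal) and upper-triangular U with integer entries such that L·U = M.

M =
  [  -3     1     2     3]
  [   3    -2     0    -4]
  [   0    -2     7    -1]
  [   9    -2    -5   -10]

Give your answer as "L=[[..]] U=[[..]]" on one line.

  row1 -= -1·row0 → [0,-1,2,-1]
  row2 -= 0·row0 → [0,-2,7,-1]
  row3 -= -3·row0 → [0,1,1,-1]
  row2 -= 2·row1 → [0,0,3,1]
  row3 -= -1·row1 → [0,0,3,-2]
  row3 -= 1·row2 → [0,0,0,-3]

L=[[1,0,0,0],[-1,1,0,0],[0,2,1,0],[-3,-1,1,1]] U=[[-3,1,2,3],[0,-1,2,-1],[0,0,3,1],[0,0,0,-3]]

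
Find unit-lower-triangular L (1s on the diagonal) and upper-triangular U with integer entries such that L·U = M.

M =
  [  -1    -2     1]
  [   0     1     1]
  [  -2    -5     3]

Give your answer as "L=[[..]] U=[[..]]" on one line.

  r1 -= 0·r0 → [0,1,1]
  r2 -= 2·r0 → [0,-1,1]
  r2 -= -1·r1 → [0,0,2]

L=[[1,0,0],[0,1,0],[2,-1,1]] U=[[-1,-2,1],[0,1,1],[0,0,2]]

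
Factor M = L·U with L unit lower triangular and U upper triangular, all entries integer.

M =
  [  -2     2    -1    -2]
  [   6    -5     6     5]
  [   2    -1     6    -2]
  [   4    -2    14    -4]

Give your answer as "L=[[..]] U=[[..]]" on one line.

  row1 -= -3·row0 → [0,1,3,-1]
  row2 -= -1·row0 → [0,1,5,-4]
  row3 -= -2·row0 → [0,2,12,-8]
  row2 -= 1·row1 → [0,0,2,-3]
  row3 -= 2·row1 → [0,0,6,-6]
  row3 -= 3·row2 → [0,0,0,3]

L=[[1,0,0,0],[-3,1,0,0],[-1,1,1,0],[-2,2,3,1]] U=[[-2,2,-1,-2],[0,1,3,-1],[0,0,2,-3],[0,0,0,3]]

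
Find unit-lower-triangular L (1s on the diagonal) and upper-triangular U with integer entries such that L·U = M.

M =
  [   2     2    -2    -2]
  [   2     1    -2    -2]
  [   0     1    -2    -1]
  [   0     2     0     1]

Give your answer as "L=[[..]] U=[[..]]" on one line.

L=[[1,0,0,0],[1,1,0,0],[0,-1,1,0],[0,-2,0,1]] U=[[2,2,-2,-2],[0,-1,0,0],[0,0,-2,-1],[0,0,0,1]]

  R1 -= 1·R0 → [0,-1,0,0]
  R2 -= 0·R0 → [0,1,-2,-1]
  R3 -= 0·R0 → [0,2,0,1]
  R2 -= -1·R1 → [0,0,-2,-1]
  R3 -= -2·R1 → [0,0,0,1]
  R3 -= 0·R2 → [0,0,0,1]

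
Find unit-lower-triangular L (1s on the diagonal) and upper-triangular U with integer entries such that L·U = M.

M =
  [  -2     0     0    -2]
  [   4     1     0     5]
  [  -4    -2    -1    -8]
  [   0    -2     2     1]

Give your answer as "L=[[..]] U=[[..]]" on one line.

L=[[1,0,0,0],[-2,1,0,0],[2,-2,1,0],[0,-2,-2,1]] U=[[-2,0,0,-2],[0,1,0,1],[0,0,-1,-2],[0,0,0,-1]]

  R1 -= -2·R0 → [0,1,0,1]
  R2 -= 2·R0 → [0,-2,-1,-4]
  R3 -= 0·R0 → [0,-2,2,1]
  R2 -= -2·R1 → [0,0,-1,-2]
  R3 -= -2·R1 → [0,0,2,3]
  R3 -= -2·R2 → [0,0,0,-1]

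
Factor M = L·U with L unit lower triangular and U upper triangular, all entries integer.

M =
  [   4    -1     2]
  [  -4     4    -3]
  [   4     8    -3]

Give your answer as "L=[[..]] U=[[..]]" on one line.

L=[[1,0,0],[-1,1,0],[1,3,1]] U=[[4,-1,2],[0,3,-1],[0,0,-2]]

  r1 -= -1·r0 → [0,3,-1]
  r2 -= 1·r0 → [0,9,-5]
  r2 -= 3·r1 → [0,0,-2]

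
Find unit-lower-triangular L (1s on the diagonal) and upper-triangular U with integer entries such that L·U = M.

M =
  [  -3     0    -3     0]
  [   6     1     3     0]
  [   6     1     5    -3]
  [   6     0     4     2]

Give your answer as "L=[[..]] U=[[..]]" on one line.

L=[[1,0,0,0],[-2,1,0,0],[-2,1,1,0],[-2,0,-1,1]] U=[[-3,0,-3,0],[0,1,-3,0],[0,0,2,-3],[0,0,0,-1]]

  row1 -= -2·row0 → [0,1,-3,0]
  row2 -= -2·row0 → [0,1,-1,-3]
  row3 -= -2·row0 → [0,0,-2,2]
  row2 -= 1·row1 → [0,0,2,-3]
  row3 -= 0·row1 → [0,0,-2,2]
  row3 -= -1·row2 → [0,0,0,-1]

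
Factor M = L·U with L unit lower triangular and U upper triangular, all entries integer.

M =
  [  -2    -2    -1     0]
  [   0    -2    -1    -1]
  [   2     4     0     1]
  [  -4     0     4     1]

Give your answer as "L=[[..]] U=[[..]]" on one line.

  row1 -= 0·row0 → [0,-2,-1,-1]
  row2 -= -1·row0 → [0,2,-1,1]
  row3 -= 2·row0 → [0,4,6,1]
  row2 -= -1·row1 → [0,0,-2,0]
  row3 -= -2·row1 → [0,0,4,-1]
  row3 -= -2·row2 → [0,0,0,-1]

L=[[1,0,0,0],[0,1,0,0],[-1,-1,1,0],[2,-2,-2,1]] U=[[-2,-2,-1,0],[0,-2,-1,-1],[0,0,-2,0],[0,0,0,-1]]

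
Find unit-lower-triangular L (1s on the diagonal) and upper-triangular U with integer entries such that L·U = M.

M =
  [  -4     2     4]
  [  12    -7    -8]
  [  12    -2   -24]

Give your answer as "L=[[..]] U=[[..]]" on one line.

  r1 -= -3·r0 → [0,-1,4]
  r2 -= -3·r0 → [0,4,-12]
  r2 -= -4·r1 → [0,0,4]

L=[[1,0,0],[-3,1,0],[-3,-4,1]] U=[[-4,2,4],[0,-1,4],[0,0,4]]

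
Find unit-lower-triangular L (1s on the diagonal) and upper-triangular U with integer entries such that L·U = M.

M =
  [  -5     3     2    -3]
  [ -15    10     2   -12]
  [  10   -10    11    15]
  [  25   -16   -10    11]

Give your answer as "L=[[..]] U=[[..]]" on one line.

  R1 -= 3·R0 → [0,1,-4,-3]
  R2 -= -2·R0 → [0,-4,15,9]
  R3 -= -5·R0 → [0,-1,0,-4]
  R2 -= -4·R1 → [0,0,-1,-3]
  R3 -= -1·R1 → [0,0,-4,-7]
  R3 -= 4·R2 → [0,0,0,5]

L=[[1,0,0,0],[3,1,0,0],[-2,-4,1,0],[-5,-1,4,1]] U=[[-5,3,2,-3],[0,1,-4,-3],[0,0,-1,-3],[0,0,0,5]]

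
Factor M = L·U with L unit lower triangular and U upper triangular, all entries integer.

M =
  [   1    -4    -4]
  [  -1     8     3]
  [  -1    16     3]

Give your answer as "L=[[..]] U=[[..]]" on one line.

L=[[1,0,0],[-1,1,0],[-1,3,1]] U=[[1,-4,-4],[0,4,-1],[0,0,2]]

  r1 -= -1·r0 → [0,4,-1]
  r2 -= -1·r0 → [0,12,-1]
  r2 -= 3·r1 → [0,0,2]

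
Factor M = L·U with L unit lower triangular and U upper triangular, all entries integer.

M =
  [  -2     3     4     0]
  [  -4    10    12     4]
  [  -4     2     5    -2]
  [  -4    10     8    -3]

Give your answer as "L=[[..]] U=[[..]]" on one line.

  r1 -= 2·r0 → [0,4,4,4]
  r2 -= 2·r0 → [0,-4,-3,-2]
  r3 -= 2·r0 → [0,4,0,-3]
  r2 -= -1·r1 → [0,0,1,2]
  r3 -= 1·r1 → [0,0,-4,-7]
  r3 -= -4·r2 → [0,0,0,1]

L=[[1,0,0,0],[2,1,0,0],[2,-1,1,0],[2,1,-4,1]] U=[[-2,3,4,0],[0,4,4,4],[0,0,1,2],[0,0,0,1]]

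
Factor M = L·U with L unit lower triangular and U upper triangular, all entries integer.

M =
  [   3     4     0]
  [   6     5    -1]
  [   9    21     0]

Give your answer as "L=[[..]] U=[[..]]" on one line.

L=[[1,0,0],[2,1,0],[3,-3,1]] U=[[3,4,0],[0,-3,-1],[0,0,-3]]

  r1 -= 2·r0 → [0,-3,-1]
  r2 -= 3·r0 → [0,9,0]
  r2 -= -3·r1 → [0,0,-3]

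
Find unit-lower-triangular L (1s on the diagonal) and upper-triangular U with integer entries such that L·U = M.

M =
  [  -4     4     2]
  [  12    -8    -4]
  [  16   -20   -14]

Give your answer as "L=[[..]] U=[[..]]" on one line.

L=[[1,0,0],[-3,1,0],[-4,-1,1]] U=[[-4,4,2],[0,4,2],[0,0,-4]]

  R1 -= -3·R0 → [0,4,2]
  R2 -= -4·R0 → [0,-4,-6]
  R2 -= -1·R1 → [0,0,-4]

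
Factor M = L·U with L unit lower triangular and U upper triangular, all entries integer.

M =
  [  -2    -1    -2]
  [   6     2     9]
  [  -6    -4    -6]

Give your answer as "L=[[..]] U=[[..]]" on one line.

L=[[1,0,0],[-3,1,0],[3,1,1]] U=[[-2,-1,-2],[0,-1,3],[0,0,-3]]

  r1 -= -3·r0 → [0,-1,3]
  r2 -= 3·r0 → [0,-1,0]
  r2 -= 1·r1 → [0,0,-3]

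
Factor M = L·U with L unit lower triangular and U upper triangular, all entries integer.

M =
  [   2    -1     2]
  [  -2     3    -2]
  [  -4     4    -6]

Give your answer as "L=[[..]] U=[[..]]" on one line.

  r1 -= -1·r0 → [0,2,0]
  r2 -= -2·r0 → [0,2,-2]
  r2 -= 1·r1 → [0,0,-2]

L=[[1,0,0],[-1,1,0],[-2,1,1]] U=[[2,-1,2],[0,2,0],[0,0,-2]]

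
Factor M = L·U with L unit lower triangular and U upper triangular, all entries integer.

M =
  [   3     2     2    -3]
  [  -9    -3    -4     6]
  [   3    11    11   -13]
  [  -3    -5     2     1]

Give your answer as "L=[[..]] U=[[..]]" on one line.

  r1 -= -3·r0 → [0,3,2,-3]
  r2 -= 1·r0 → [0,9,9,-10]
  r3 -= -1·r0 → [0,-3,4,-2]
  r2 -= 3·r1 → [0,0,3,-1]
  r3 -= -1·r1 → [0,0,6,-5]
  r3 -= 2·r2 → [0,0,0,-3]

L=[[1,0,0,0],[-3,1,0,0],[1,3,1,0],[-1,-1,2,1]] U=[[3,2,2,-3],[0,3,2,-3],[0,0,3,-1],[0,0,0,-3]]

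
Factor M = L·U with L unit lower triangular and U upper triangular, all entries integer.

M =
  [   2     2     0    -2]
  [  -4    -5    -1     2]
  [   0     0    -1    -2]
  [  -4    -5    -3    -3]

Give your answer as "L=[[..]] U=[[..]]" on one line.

L=[[1,0,0,0],[-2,1,0,0],[0,0,1,0],[-2,1,2,1]] U=[[2,2,0,-2],[0,-1,-1,-2],[0,0,-1,-2],[0,0,0,-1]]

  R1 -= -2·R0 → [0,-1,-1,-2]
  R2 -= 0·R0 → [0,0,-1,-2]
  R3 -= -2·R0 → [0,-1,-3,-7]
  R2 -= 0·R1 → [0,0,-1,-2]
  R3 -= 1·R1 → [0,0,-2,-5]
  R3 -= 2·R2 → [0,0,0,-1]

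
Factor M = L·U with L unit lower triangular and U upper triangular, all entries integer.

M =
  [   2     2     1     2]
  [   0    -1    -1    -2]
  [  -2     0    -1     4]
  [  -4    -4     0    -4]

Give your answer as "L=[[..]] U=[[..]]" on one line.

  r1 -= 0·r0 → [0,-1,-1,-2]
  r2 -= -1·r0 → [0,2,0,6]
  r3 -= -2·r0 → [0,0,2,0]
  r2 -= -2·r1 → [0,0,-2,2]
  r3 -= 0·r1 → [0,0,2,0]
  r3 -= -1·r2 → [0,0,0,2]

L=[[1,0,0,0],[0,1,0,0],[-1,-2,1,0],[-2,0,-1,1]] U=[[2,2,1,2],[0,-1,-1,-2],[0,0,-2,2],[0,0,0,2]]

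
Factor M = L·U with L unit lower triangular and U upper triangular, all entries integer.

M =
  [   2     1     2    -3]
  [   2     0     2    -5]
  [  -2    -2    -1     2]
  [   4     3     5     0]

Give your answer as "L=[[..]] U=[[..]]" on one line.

L=[[1,0,0,0],[1,1,0,0],[-1,1,1,0],[2,-1,1,1]] U=[[2,1,2,-3],[0,-1,0,-2],[0,0,1,1],[0,0,0,3]]

  r1 -= 1·r0 → [0,-1,0,-2]
  r2 -= -1·r0 → [0,-1,1,-1]
  r3 -= 2·r0 → [0,1,1,6]
  r2 -= 1·r1 → [0,0,1,1]
  r3 -= -1·r1 → [0,0,1,4]
  r3 -= 1·r2 → [0,0,0,3]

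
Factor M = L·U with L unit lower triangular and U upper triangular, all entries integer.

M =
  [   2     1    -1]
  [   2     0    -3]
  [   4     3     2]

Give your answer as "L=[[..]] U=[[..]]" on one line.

  row1 -= 1·row0 → [0,-1,-2]
  row2 -= 2·row0 → [0,1,4]
  row2 -= -1·row1 → [0,0,2]

L=[[1,0,0],[1,1,0],[2,-1,1]] U=[[2,1,-1],[0,-1,-2],[0,0,2]]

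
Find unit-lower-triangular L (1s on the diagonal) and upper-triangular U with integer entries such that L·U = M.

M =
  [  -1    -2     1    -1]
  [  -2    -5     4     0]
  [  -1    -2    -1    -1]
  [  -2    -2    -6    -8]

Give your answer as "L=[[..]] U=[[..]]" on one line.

L=[[1,0,0,0],[2,1,0,0],[1,0,1,0],[2,-2,2,1]] U=[[-1,-2,1,-1],[0,-1,2,2],[0,0,-2,0],[0,0,0,-2]]

  r1 -= 2·r0 → [0,-1,2,2]
  r2 -= 1·r0 → [0,0,-2,0]
  r3 -= 2·r0 → [0,2,-8,-6]
  r2 -= 0·r1 → [0,0,-2,0]
  r3 -= -2·r1 → [0,0,-4,-2]
  r3 -= 2·r2 → [0,0,0,-2]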